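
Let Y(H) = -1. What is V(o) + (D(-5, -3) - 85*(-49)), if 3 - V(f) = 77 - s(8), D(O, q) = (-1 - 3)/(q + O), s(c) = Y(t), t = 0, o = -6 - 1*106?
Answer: 8181/2 ≈ 4090.5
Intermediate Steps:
o = -112 (o = -6 - 106 = -112)
s(c) = -1
D(O, q) = -4/(O + q)
V(f) = -75 (V(f) = 3 - (77 - 1*(-1)) = 3 - (77 + 1) = 3 - 1*78 = 3 - 78 = -75)
V(o) + (D(-5, -3) - 85*(-49)) = -75 + (-4/(-5 - 3) - 85*(-49)) = -75 + (-4/(-8) + 4165) = -75 + (-4*(-⅛) + 4165) = -75 + (½ + 4165) = -75 + 8331/2 = 8181/2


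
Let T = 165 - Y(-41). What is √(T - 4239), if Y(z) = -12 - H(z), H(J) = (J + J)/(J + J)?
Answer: I*√4061 ≈ 63.726*I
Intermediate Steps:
H(J) = 1 (H(J) = (2*J)/((2*J)) = (2*J)*(1/(2*J)) = 1)
Y(z) = -13 (Y(z) = -12 - 1*1 = -12 - 1 = -13)
T = 178 (T = 165 - 1*(-13) = 165 + 13 = 178)
√(T - 4239) = √(178 - 4239) = √(-4061) = I*√4061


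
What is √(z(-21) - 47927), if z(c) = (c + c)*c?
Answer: 97*I*√5 ≈ 216.9*I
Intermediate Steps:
z(c) = 2*c² (z(c) = (2*c)*c = 2*c²)
√(z(-21) - 47927) = √(2*(-21)² - 47927) = √(2*441 - 47927) = √(882 - 47927) = √(-47045) = 97*I*√5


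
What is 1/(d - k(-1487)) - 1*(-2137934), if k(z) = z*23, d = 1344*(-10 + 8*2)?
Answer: 90359780511/42265 ≈ 2.1379e+6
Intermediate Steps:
d = 8064 (d = 1344*(-10 + 16) = 1344*6 = 8064)
k(z) = 23*z
1/(d - k(-1487)) - 1*(-2137934) = 1/(8064 - 23*(-1487)) - 1*(-2137934) = 1/(8064 - 1*(-34201)) + 2137934 = 1/(8064 + 34201) + 2137934 = 1/42265 + 2137934 = 90359780511/42265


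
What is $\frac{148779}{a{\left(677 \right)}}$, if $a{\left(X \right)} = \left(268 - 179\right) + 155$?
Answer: $\frac{2439}{4} \approx 609.75$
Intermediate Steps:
$a{\left(X \right)} = 244$ ($a{\left(X \right)} = 89 + 155 = 244$)
$\frac{148779}{a{\left(677 \right)}} = \frac{148779}{244} = 148779 \cdot \frac{1}{244} = \frac{2439}{4}$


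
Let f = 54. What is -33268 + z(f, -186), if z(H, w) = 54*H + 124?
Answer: -30228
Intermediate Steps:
z(H, w) = 124 + 54*H
-33268 + z(f, -186) = -33268 + (124 + 54*54) = -33268 + (124 + 2916) = -33268 + 3040 = -30228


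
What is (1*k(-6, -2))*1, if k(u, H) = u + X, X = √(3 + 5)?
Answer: -6 + 2*√2 ≈ -3.1716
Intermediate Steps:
X = 2*√2 (X = √8 = 2*√2 ≈ 2.8284)
k(u, H) = u + 2*√2
(1*k(-6, -2))*1 = (1*(-6 + 2*√2))*1 = (-6 + 2*√2)*1 = -6 + 2*√2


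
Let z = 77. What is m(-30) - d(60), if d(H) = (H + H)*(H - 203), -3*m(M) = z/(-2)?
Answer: 103037/6 ≈ 17173.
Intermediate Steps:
m(M) = 77/6 (m(M) = -77/(3*(-2)) = -77*(-1)/(3*2) = -⅓*(-77/2) = 77/6)
d(H) = 2*H*(-203 + H) (d(H) = (2*H)*(-203 + H) = 2*H*(-203 + H))
m(-30) - d(60) = 77/6 - 2*60*(-203 + 60) = 77/6 - 2*60*(-143) = 77/6 - 1*(-17160) = 77/6 + 17160 = 103037/6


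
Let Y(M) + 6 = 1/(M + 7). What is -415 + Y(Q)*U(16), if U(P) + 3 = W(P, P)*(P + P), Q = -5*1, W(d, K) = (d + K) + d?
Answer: -17693/2 ≈ -8846.5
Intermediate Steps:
W(d, K) = K + 2*d (W(d, K) = (K + d) + d = K + 2*d)
Q = -5
Y(M) = -6 + 1/(7 + M) (Y(M) = -6 + 1/(M + 7) = -6 + 1/(7 + M))
U(P) = -3 + 6*P² (U(P) = -3 + (P + 2*P)*(P + P) = -3 + (3*P)*(2*P) = -3 + 6*P²)
-415 + Y(Q)*U(16) = -415 + ((-41 - 6*(-5))/(7 - 5))*(-3 + 6*16²) = -415 + ((-41 + 30)/2)*(-3 + 6*256) = -415 + ((½)*(-11))*(-3 + 1536) = -415 - 11/2*1533 = -415 - 16863/2 = -17693/2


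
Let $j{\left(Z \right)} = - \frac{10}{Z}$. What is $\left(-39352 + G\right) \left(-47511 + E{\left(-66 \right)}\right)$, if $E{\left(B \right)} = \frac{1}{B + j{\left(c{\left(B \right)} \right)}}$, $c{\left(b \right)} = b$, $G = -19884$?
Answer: $\frac{6115609702896}{2173} \approx 2.8144 \cdot 10^{9}$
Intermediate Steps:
$E{\left(B \right)} = \frac{1}{B - \frac{10}{B}}$
$\left(-39352 + G\right) \left(-47511 + E{\left(-66 \right)}\right) = \left(-39352 - 19884\right) \left(-47511 - \frac{66}{-10 + \left(-66\right)^{2}}\right) = - 59236 \left(-47511 - \frac{66}{-10 + 4356}\right) = - 59236 \left(-47511 - \frac{66}{4346}\right) = - 59236 \left(-47511 - \frac{33}{2173}\right) = \left(-59236\right) \left(- \frac{103241436}{2173}\right) = \frac{6115609702896}{2173}$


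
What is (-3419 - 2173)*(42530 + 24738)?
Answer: -376162656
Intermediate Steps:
(-3419 - 2173)*(42530 + 24738) = -5592*67268 = -376162656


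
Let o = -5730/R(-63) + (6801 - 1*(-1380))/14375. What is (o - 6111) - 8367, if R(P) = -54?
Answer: -1859289496/129375 ≈ -14371.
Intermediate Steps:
o = 13801754/129375 (o = -5730/(-54) + (6801 - 1*(-1380))/14375 = -5730*(-1/54) + (6801 + 1380)*(1/14375) = 955/9 + 8181*(1/14375) = 955/9 + 8181/14375 = 13801754/129375 ≈ 106.68)
(o - 6111) - 8367 = (13801754/129375 - 6111) - 8367 = -776808871/129375 - 8367 = -1859289496/129375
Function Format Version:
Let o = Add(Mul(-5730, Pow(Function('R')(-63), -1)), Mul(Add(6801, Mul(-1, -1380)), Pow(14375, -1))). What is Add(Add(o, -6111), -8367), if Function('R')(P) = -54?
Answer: Rational(-1859289496, 129375) ≈ -14371.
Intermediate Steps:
o = Rational(13801754, 129375) (o = Add(Mul(-5730, Pow(-54, -1)), Mul(Add(6801, Mul(-1, -1380)), Pow(14375, -1))) = Add(Mul(-5730, Rational(-1, 54)), Mul(Add(6801, 1380), Rational(1, 14375))) = Add(Rational(955, 9), Mul(8181, Rational(1, 14375))) = Add(Rational(955, 9), Rational(8181, 14375)) = Rational(13801754, 129375) ≈ 106.68)
Add(Add(o, -6111), -8367) = Add(Add(Rational(13801754, 129375), -6111), -8367) = Add(Rational(-776808871, 129375), -8367) = Rational(-1859289496, 129375)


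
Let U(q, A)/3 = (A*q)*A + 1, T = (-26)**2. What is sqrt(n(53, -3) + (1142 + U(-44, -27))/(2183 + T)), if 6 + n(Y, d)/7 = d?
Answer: 80*I*sqrt(122937)/2859 ≈ 9.8111*I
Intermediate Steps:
T = 676
n(Y, d) = -42 + 7*d
U(q, A) = 3 + 3*q*A**2 (U(q, A) = 3*((A*q)*A + 1) = 3*(q*A**2 + 1) = 3*(1 + q*A**2) = 3 + 3*q*A**2)
sqrt(n(53, -3) + (1142 + U(-44, -27))/(2183 + T)) = sqrt((-42 + 7*(-3)) + (1142 + (3 + 3*(-44)*(-27)**2))/(2183 + 676)) = sqrt((-42 - 21) + (1142 + (3 + 3*(-44)*729))/2859) = sqrt(-63 + (1142 + (3 - 96228))*(1/2859)) = sqrt(-63 + (1142 - 96225)*(1/2859)) = sqrt(-63 - 95083*1/2859) = sqrt(-63 - 95083/2859) = sqrt(-275200/2859) = 80*I*sqrt(122937)/2859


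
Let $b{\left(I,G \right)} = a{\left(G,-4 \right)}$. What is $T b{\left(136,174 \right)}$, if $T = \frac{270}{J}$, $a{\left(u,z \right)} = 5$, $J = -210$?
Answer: $- \frac{45}{7} \approx -6.4286$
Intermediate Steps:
$b{\left(I,G \right)} = 5$
$T = - \frac{9}{7}$ ($T = \frac{270}{-210} = 270 \left(- \frac{1}{210}\right) = - \frac{9}{7} \approx -1.2857$)
$T b{\left(136,174 \right)} = \left(- \frac{9}{7}\right) 5 = - \frac{45}{7}$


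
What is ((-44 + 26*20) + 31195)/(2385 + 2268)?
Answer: 3519/517 ≈ 6.8066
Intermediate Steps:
((-44 + 26*20) + 31195)/(2385 + 2268) = ((-44 + 520) + 31195)/4653 = (476 + 31195)*(1/4653) = 31671*(1/4653) = 3519/517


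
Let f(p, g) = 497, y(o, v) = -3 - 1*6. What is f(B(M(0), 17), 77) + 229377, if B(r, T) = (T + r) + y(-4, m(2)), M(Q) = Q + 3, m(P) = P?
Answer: 229874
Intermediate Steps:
y(o, v) = -9 (y(o, v) = -3 - 6 = -9)
M(Q) = 3 + Q
B(r, T) = -9 + T + r (B(r, T) = (T + r) - 9 = -9 + T + r)
f(B(M(0), 17), 77) + 229377 = 497 + 229377 = 229874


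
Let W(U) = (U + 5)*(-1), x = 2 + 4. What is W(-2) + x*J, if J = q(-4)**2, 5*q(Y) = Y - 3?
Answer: 219/25 ≈ 8.7600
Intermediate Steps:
q(Y) = -3/5 + Y/5 (q(Y) = (Y - 3)/5 = (-3 + Y)/5 = -3/5 + Y/5)
x = 6
W(U) = -5 - U (W(U) = (5 + U)*(-1) = -5 - U)
J = 49/25 (J = (-3/5 + (1/5)*(-4))**2 = (-3/5 - 4/5)**2 = (-7/5)**2 = 49/25 ≈ 1.9600)
W(-2) + x*J = (-5 - 1*(-2)) + 6*(49/25) = (-5 + 2) + 294/25 = -3 + 294/25 = 219/25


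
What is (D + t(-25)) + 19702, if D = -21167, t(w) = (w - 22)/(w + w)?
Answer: -73203/50 ≈ -1464.1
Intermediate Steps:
t(w) = (-22 + w)/(2*w) (t(w) = (-22 + w)/((2*w)) = (-22 + w)*(1/(2*w)) = (-22 + w)/(2*w))
(D + t(-25)) + 19702 = (-21167 + (½)*(-22 - 25)/(-25)) + 19702 = (-21167 + (½)*(-1/25)*(-47)) + 19702 = (-21167 + 47/50) + 19702 = -1058303/50 + 19702 = -73203/50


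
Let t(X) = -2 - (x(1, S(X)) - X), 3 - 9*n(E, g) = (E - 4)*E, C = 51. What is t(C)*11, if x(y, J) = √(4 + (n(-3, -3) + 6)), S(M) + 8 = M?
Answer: 539 - 22*√2 ≈ 507.89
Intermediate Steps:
n(E, g) = ⅓ - E*(-4 + E)/9 (n(E, g) = ⅓ - (E - 4)*E/9 = ⅓ - (-4 + E)*E/9 = ⅓ - E*(-4 + E)/9)
S(M) = -8 + M
x(y, J) = 2*√2 (x(y, J) = √(4 + ((⅓ - ⅑*(-3)² + (4/9)*(-3)) + 6)) = √(4 + ((⅓ - ⅑*9 - 4/3) + 6)) = √(4 + ((⅓ - 1 - 4/3) + 6)) = √(4 + (-2 + 6)) = √(4 + 4) = √8 = 2*√2)
t(X) = -2 + X - 2*√2 (t(X) = -2 - (2*√2 - X) = -2 - (-X + 2*√2) = -2 + (X - 2*√2) = -2 + X - 2*√2)
t(C)*11 = (-2 + 51 - 2*√2)*11 = (49 - 2*√2)*11 = 539 - 22*√2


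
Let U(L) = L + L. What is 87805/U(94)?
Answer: 87805/188 ≈ 467.05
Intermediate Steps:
U(L) = 2*L
87805/U(94) = 87805/((2*94)) = 87805/188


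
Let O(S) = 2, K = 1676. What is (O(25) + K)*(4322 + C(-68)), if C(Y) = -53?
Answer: 7163382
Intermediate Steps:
(O(25) + K)*(4322 + C(-68)) = (2 + 1676)*(4322 - 53) = 1678*4269 = 7163382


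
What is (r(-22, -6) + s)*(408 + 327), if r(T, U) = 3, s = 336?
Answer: 249165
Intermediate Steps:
(r(-22, -6) + s)*(408 + 327) = (3 + 336)*(408 + 327) = 339*735 = 249165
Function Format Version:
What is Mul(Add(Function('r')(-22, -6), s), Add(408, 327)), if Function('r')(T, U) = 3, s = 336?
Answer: 249165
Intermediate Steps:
Mul(Add(Function('r')(-22, -6), s), Add(408, 327)) = Mul(Add(3, 336), Add(408, 327)) = Mul(339, 735) = 249165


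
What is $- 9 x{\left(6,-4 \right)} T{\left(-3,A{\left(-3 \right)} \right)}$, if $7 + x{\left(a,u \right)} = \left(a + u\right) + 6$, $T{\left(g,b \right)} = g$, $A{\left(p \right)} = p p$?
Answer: $27$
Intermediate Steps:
$A{\left(p \right)} = p^{2}$
$x{\left(a,u \right)} = -1 + a + u$ ($x{\left(a,u \right)} = -7 + \left(\left(a + u\right) + 6\right) = -7 + \left(6 + a + u\right) = -1 + a + u$)
$- 9 x{\left(6,-4 \right)} T{\left(-3,A{\left(-3 \right)} \right)} = - 9 \left(-1 + 6 - 4\right) \left(-3\right) = \left(-9\right) 1 \left(-3\right) = \left(-9\right) \left(-3\right) = 27$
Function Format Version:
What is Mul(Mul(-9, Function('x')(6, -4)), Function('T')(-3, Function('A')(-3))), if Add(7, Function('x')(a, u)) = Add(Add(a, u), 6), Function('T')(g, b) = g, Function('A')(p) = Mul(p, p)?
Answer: 27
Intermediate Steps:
Function('A')(p) = Pow(p, 2)
Function('x')(a, u) = Add(-1, a, u) (Function('x')(a, u) = Add(-7, Add(Add(a, u), 6)) = Add(-7, Add(6, a, u)) = Add(-1, a, u))
Mul(Mul(-9, Function('x')(6, -4)), Function('T')(-3, Function('A')(-3))) = Mul(Mul(-9, Add(-1, 6, -4)), -3) = Mul(Mul(-9, 1), -3) = Mul(-9, -3) = 27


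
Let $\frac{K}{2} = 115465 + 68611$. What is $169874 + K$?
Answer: $538026$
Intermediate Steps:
$K = 368152$ ($K = 2 \left(115465 + 68611\right) = 2 \cdot 184076 = 368152$)
$169874 + K = 169874 + 368152 = 538026$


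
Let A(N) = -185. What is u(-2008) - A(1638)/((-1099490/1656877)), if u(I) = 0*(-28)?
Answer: -61304449/219898 ≈ -278.79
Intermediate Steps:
u(I) = 0
u(-2008) - A(1638)/((-1099490/1656877)) = 0 - (-185)/((-1099490/1656877)) = 0 - (-185)/((-1099490*1/1656877)) = 0 - (-185)/(-1099490/1656877) = 0 - (-185)*(-1656877)/1099490 = 0 - 1*61304449/219898 = 0 - 61304449/219898 = -61304449/219898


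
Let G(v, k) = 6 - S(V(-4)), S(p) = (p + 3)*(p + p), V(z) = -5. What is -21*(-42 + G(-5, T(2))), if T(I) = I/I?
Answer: 1176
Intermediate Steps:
T(I) = 1
S(p) = 2*p*(3 + p) (S(p) = (3 + p)*(2*p) = 2*p*(3 + p))
G(v, k) = -14 (G(v, k) = 6 - 2*(-5)*(3 - 5) = 6 - 2*(-5)*(-2) = 6 - 1*20 = 6 - 20 = -14)
-21*(-42 + G(-5, T(2))) = -21*(-42 - 14) = -21*(-56) = 1176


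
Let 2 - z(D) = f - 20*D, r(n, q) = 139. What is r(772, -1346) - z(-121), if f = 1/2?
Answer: 5115/2 ≈ 2557.5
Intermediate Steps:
f = 1/2 ≈ 0.50000
z(D) = 3/2 + 20*D (z(D) = 2 - (1/2 - 20*D) = 2 + (-1/2 + 20*D) = 3/2 + 20*D)
r(772, -1346) - z(-121) = 139 - (3/2 + 20*(-121)) = 139 - (3/2 - 2420) = 139 - 1*(-4837/2) = 139 + 4837/2 = 5115/2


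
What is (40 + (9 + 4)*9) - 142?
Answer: 15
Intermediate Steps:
(40 + (9 + 4)*9) - 142 = (40 + 13*9) - 142 = (40 + 117) - 142 = 157 - 142 = 15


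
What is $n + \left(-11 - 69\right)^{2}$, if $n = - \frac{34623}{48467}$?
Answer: $\frac{310154177}{48467} \approx 6399.3$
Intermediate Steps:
$n = - \frac{34623}{48467}$ ($n = \left(-34623\right) \frac{1}{48467} = - \frac{34623}{48467} \approx -0.71436$)
$n + \left(-11 - 69\right)^{2} = - \frac{34623}{48467} + \left(-11 - 69\right)^{2} = - \frac{34623}{48467} + \left(-80\right)^{2} = - \frac{34623}{48467} + 6400 = \frac{310154177}{48467}$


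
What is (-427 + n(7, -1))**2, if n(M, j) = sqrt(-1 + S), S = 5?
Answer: 180625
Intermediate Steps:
n(M, j) = 2 (n(M, j) = sqrt(-1 + 5) = sqrt(4) = 2)
(-427 + n(7, -1))**2 = (-427 + 2)**2 = (-425)**2 = 180625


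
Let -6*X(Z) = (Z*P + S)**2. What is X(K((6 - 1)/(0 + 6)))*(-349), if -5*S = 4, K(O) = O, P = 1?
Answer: 349/5400 ≈ 0.064630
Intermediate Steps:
S = -4/5 (S = -1/5*4 = -4/5 ≈ -0.80000)
X(Z) = -(-4/5 + Z)**2/6 (X(Z) = -(Z*1 - 4/5)**2/6 = -(Z - 4/5)**2/6 = -(-4/5 + Z)**2/6)
X(K((6 - 1)/(0 + 6)))*(-349) = -(-4 + 5*((6 - 1)/(0 + 6)))**2/150*(-349) = -(-4 + 5*(5/6))**2/150*(-349) = -(-4 + 25/6)**2/150*(-349) = -(1/6)**2/150*(-349) = -1/150*1/36*(-349) = -1/5400*(-349) = 349/5400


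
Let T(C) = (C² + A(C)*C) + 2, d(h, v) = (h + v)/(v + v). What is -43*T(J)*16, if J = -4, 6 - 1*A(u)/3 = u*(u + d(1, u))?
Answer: -82560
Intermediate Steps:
d(h, v) = (h + v)/(2*v) (d(h, v) = (h + v)/((2*v)) = (h + v)*(1/(2*v)) = (h + v)/(2*v))
A(u) = 18 - 3*u*(u + (1 + u)/(2*u))
T(C) = 2 + C² + C*(33/2 - 3*C² - 3*C/2) (T(C) = (C² + (33/2 - 3*C² - 3*C/2)*C) + 2 = (C² + C*(33/2 - 3*C² - 3*C/2)) + 2 = 2 + C² + C*(33/2 - 3*C² - 3*C/2))
-43*T(J)*16 = -43*(2 - 3*(-4)³ - ½*(-4)² + (33/2)*(-4))*16 = -43*(2 - 3*(-64) - ½*16 - 66)*16 = -43*(2 + 192 - 8 - 66)*16 = -43*120*16 = -5160*16 = -82560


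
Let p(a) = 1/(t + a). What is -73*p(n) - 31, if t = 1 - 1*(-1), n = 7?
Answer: -352/9 ≈ -39.111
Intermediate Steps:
t = 2 (t = 1 + 1 = 2)
p(a) = 1/(2 + a)
-73*p(n) - 31 = -73/(2 + 7) - 31 = -73/9 - 31 = -352/9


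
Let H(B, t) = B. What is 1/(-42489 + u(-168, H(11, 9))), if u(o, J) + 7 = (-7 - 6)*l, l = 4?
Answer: -1/42548 ≈ -2.3503e-5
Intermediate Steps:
u(o, J) = -59 (u(o, J) = -7 + (-7 - 6)*4 = -7 - 13*4 = -7 - 52 = -59)
1/(-42489 + u(-168, H(11, 9))) = 1/(-42489 - 59) = 1/(-42548) = -1/42548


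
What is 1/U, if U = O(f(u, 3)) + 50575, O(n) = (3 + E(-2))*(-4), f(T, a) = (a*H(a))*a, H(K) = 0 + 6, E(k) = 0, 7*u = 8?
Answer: 1/50563 ≈ 1.9777e-5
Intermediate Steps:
u = 8/7 (u = (⅐)*8 = 8/7 ≈ 1.1429)
H(K) = 6
f(T, a) = 6*a² (f(T, a) = (a*6)*a = (6*a)*a = 6*a²)
O(n) = -12 (O(n) = (3 + 0)*(-4) = 3*(-4) = -12)
U = 50563 (U = -12 + 50575 = 50563)
1/U = 1/50563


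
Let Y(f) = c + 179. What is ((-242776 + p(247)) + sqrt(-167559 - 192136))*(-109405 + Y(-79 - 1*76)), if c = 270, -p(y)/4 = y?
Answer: 26559550384 - 108956*I*sqrt(359695) ≈ 2.656e+10 - 6.5346e+7*I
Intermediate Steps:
p(y) = -4*y
Y(f) = 449 (Y(f) = 270 + 179 = 449)
((-242776 + p(247)) + sqrt(-167559 - 192136))*(-109405 + Y(-79 - 1*76)) = ((-242776 - 4*247) + sqrt(-167559 - 192136))*(-109405 + 449) = ((-242776 - 988) + sqrt(-359695))*(-108956) = (-243764 + I*sqrt(359695))*(-108956) = 26559550384 - 108956*I*sqrt(359695)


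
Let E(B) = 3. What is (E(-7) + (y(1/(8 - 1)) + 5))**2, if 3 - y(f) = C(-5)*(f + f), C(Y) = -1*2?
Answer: 6561/49 ≈ 133.90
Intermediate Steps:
C(Y) = -2
y(f) = 3 + 4*f (y(f) = 3 - (-2)*(f + f) = 3 - (-2)*2*f = 3 - (-4)*f = 3 + 4*f)
(E(-7) + (y(1/(8 - 1)) + 5))**2 = (3 + ((3 + 4/(8 - 1)) + 5))**2 = (3 + ((3 + 4/7) + 5))**2 = (3 + (25/7 + 5))**2 = (3 + 60/7)**2 = (81/7)**2 = 6561/49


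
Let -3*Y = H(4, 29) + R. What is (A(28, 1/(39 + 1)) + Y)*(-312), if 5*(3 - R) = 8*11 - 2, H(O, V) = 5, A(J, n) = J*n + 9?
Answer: -19916/5 ≈ -3983.2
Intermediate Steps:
A(J, n) = 9 + J*n
R = -71/5 (R = 3 - (8*11 - 2)/5 = 3 - (88 - 2)/5 = 3 - 1/5*86 = 3 - 86/5 = -71/5 ≈ -14.200)
Y = 46/15 (Y = -(5 - 71/5)/3 = -1/3*(-46/5) = 46/15 ≈ 3.0667)
(A(28, 1/(39 + 1)) + Y)*(-312) = ((9 + 28/(39 + 1)) + 46/15)*(-312) = ((9 + 28/40) + 46/15)*(-312) = ((9 + 28*(1/40)) + 46/15)*(-312) = ((9 + 7/10) + 46/15)*(-312) = (97/10 + 46/15)*(-312) = (383/30)*(-312) = -19916/5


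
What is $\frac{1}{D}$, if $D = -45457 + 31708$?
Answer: $- \frac{1}{13749} \approx -7.2733 \cdot 10^{-5}$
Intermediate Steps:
$D = -13749$
$\frac{1}{D} = \frac{1}{-13749} = - \frac{1}{13749}$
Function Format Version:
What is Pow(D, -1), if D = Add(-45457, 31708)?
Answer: Rational(-1, 13749) ≈ -7.2733e-5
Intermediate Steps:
D = -13749
Pow(D, -1) = Pow(-13749, -1) = Rational(-1, 13749)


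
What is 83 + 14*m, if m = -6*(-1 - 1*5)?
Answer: 587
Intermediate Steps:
m = 36 (m = -6*(-1 - 5) = -6*(-6) = 36)
83 + 14*m = 83 + 14*36 = 83 + 504 = 587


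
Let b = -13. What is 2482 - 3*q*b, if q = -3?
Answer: 2365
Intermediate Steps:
2482 - 3*q*b = 2482 - 3*(-3)*(-13) = 2482 - (-9)*(-13) = 2482 - 1*117 = 2482 - 117 = 2365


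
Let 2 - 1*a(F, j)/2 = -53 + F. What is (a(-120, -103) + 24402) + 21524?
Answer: 46276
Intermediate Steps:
a(F, j) = 110 - 2*F (a(F, j) = 4 - 2*(-53 + F) = 4 + (106 - 2*F) = 110 - 2*F)
(a(-120, -103) + 24402) + 21524 = ((110 - 2*(-120)) + 24402) + 21524 = ((110 + 240) + 24402) + 21524 = (350 + 24402) + 21524 = 24752 + 21524 = 46276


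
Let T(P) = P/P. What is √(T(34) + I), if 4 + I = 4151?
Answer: 2*√1037 ≈ 64.405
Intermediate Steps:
I = 4147 (I = -4 + 4151 = 4147)
T(P) = 1
√(T(34) + I) = √(1 + 4147) = √4148 = 2*√1037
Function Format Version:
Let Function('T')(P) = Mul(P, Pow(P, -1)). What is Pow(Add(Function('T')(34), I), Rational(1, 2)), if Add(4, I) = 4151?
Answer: Mul(2, Pow(1037, Rational(1, 2))) ≈ 64.405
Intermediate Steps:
I = 4147 (I = Add(-4, 4151) = 4147)
Function('T')(P) = 1
Pow(Add(Function('T')(34), I), Rational(1, 2)) = Pow(Add(1, 4147), Rational(1, 2)) = Pow(4148, Rational(1, 2)) = Mul(2, Pow(1037, Rational(1, 2)))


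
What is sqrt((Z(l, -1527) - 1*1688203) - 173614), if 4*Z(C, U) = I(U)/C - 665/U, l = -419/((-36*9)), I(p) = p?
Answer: I*sqrt(3049101842931382785)/1279626 ≈ 1364.6*I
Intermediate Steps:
l = 419/324 (l = -419/(-324) = -419*(-1/324) = 419/324 ≈ 1.2932)
Z(C, U) = -665/(4*U) + U/(4*C) (Z(C, U) = (U/C - 665/U)/4 = (-665/U + U/C)/4 = -665/(4*U) + U/(4*C))
sqrt((Z(l, -1527) - 1*1688203) - 173614) = sqrt(((-665/4/(-1527) + (1/4)*(-1527)/(419/324)) - 1*1688203) - 173614) = sqrt(((-665/4*(-1/1527) + (1/4)*(-1527)*(324/419)) - 1688203) - 173614) = sqrt(((665/6108 - 123687/419) - 1688203) - 173614) = sqrt((-755201561/2559252 - 1688203) - 173614) = sqrt(-4321292105717/2559252 - 173614) = sqrt(-4765614082445/2559252) = I*sqrt(3049101842931382785)/1279626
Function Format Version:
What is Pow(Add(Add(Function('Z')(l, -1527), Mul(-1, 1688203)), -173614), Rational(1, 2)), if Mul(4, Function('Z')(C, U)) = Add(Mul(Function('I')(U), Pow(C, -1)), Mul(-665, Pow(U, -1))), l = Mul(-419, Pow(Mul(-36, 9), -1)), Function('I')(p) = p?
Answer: Mul(Rational(1, 1279626), I, Pow(3049101842931382785, Rational(1, 2))) ≈ Mul(1364.6, I)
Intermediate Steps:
l = Rational(419, 324) (l = Mul(-419, Pow(-324, -1)) = Mul(-419, Rational(-1, 324)) = Rational(419, 324) ≈ 1.2932)
Function('Z')(C, U) = Add(Mul(Rational(-665, 4), Pow(U, -1)), Mul(Rational(1, 4), U, Pow(C, -1))) (Function('Z')(C, U) = Mul(Rational(1, 4), Add(Mul(U, Pow(C, -1)), Mul(-665, Pow(U, -1)))) = Mul(Rational(1, 4), Add(Mul(-665, Pow(U, -1)), Mul(U, Pow(C, -1)))) = Add(Mul(Rational(-665, 4), Pow(U, -1)), Mul(Rational(1, 4), U, Pow(C, -1))))
Pow(Add(Add(Function('Z')(l, -1527), Mul(-1, 1688203)), -173614), Rational(1, 2)) = Pow(Add(Add(Add(Mul(Rational(-665, 4), Pow(-1527, -1)), Mul(Rational(1, 4), -1527, Pow(Rational(419, 324), -1))), Mul(-1, 1688203)), -173614), Rational(1, 2)) = Pow(Add(Add(Add(Mul(Rational(-665, 4), Rational(-1, 1527)), Mul(Rational(1, 4), -1527, Rational(324, 419))), -1688203), -173614), Rational(1, 2)) = Pow(Add(Add(Add(Rational(665, 6108), Rational(-123687, 419)), -1688203), -173614), Rational(1, 2)) = Pow(Add(Add(Rational(-755201561, 2559252), -1688203), -173614), Rational(1, 2)) = Pow(Add(Rational(-4321292105717, 2559252), -173614), Rational(1, 2)) = Pow(Rational(-4765614082445, 2559252), Rational(1, 2)) = Mul(Rational(1, 1279626), I, Pow(3049101842931382785, Rational(1, 2)))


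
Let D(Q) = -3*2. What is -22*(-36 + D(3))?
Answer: 924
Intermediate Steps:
D(Q) = -6
-22*(-36 + D(3)) = -22*(-36 - 6) = -22*(-42) = 924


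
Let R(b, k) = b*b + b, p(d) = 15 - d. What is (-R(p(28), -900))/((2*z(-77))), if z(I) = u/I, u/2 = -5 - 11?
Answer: -3003/16 ≈ -187.69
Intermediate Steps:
u = -32 (u = 2*(-5 - 11) = 2*(-16) = -32)
R(b, k) = b + b² (R(b, k) = b² + b = b + b²)
z(I) = -32/I
(-R(p(28), -900))/((2*z(-77))) = (-(15 - 1*28)*(1 + (15 - 1*28)))/((2*(-32/(-77)))) = (-(15 - 28)*(1 + (15 - 28)))/((2*(-32*(-1/77)))) = (-(-13)*(1 - 13))/((2*(32/77))) = (-(-13)*(-12))/(64/77) = -1*156*(77/64) = -156*77/64 = -3003/16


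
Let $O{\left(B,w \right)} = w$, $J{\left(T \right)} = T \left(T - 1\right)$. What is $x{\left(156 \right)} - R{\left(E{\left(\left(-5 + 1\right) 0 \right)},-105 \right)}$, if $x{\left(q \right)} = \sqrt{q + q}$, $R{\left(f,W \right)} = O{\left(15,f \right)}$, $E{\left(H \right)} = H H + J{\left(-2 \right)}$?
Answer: $-6 + 2 \sqrt{78} \approx 11.664$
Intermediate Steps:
$J{\left(T \right)} = T \left(-1 + T\right)$
$E{\left(H \right)} = 6 + H^{2}$ ($E{\left(H \right)} = H H - 2 \left(-1 - 2\right) = H^{2} - -6 = H^{2} + 6 = 6 + H^{2}$)
$R{\left(f,W \right)} = f$
$x{\left(q \right)} = \sqrt{2} \sqrt{q}$ ($x{\left(q \right)} = \sqrt{2 q} = \sqrt{2} \sqrt{q}$)
$x{\left(156 \right)} - R{\left(E{\left(\left(-5 + 1\right) 0 \right)},-105 \right)} = \sqrt{2} \sqrt{156} - \left(6 + \left(\left(-5 + 1\right) 0\right)^{2}\right) = \sqrt{2} \cdot 2 \sqrt{39} - \left(6 + \left(\left(-4\right) 0\right)^{2}\right) = 2 \sqrt{78} - \left(6 + 0^{2}\right) = 2 \sqrt{78} - \left(6 + 0\right) = 2 \sqrt{78} - 6 = -6 + 2 \sqrt{78}$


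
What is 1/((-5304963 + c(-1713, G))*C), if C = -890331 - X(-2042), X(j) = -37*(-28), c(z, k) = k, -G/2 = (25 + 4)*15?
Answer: 1/4729444443711 ≈ 2.1144e-13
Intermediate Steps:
G = -870 (G = -2*(25 + 4)*15 = -58*15 = -2*435 = -870)
X(j) = 1036
C = -891367 (C = -890331 - 1*1036 = -890331 - 1036 = -891367)
1/((-5304963 + c(-1713, G))*C) = 1/(-5304963 - 870*(-891367)) = -1/891367/(-5305833) = -1/5305833*(-1/891367) = 1/4729444443711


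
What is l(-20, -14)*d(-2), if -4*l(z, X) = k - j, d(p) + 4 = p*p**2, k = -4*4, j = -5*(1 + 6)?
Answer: 57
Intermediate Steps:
j = -35 (j = -5*7 = -35)
k = -16
d(p) = -4 + p**3 (d(p) = -4 + p*p**2 = -4 + p**3)
l(z, X) = -19/4 (l(z, X) = -(-16 - 1*(-35))/4 = -(-16 + 35)/4 = -1/4*19 = -19/4)
l(-20, -14)*d(-2) = -19*(-4 + (-2)**3)/4 = -19*(-4 - 8)/4 = -19/4*(-12) = 57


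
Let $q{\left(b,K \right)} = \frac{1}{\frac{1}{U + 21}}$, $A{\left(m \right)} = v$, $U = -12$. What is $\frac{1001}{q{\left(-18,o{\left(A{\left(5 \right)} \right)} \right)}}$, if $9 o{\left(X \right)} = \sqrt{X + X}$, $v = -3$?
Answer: $\frac{1001}{9} \approx 111.22$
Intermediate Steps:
$A{\left(m \right)} = -3$
$o{\left(X \right)} = \frac{\sqrt{2} \sqrt{X}}{9}$ ($o{\left(X \right)} = \frac{\sqrt{X + X}}{9} = \frac{\sqrt{2 X}}{9} = \frac{\sqrt{2} \sqrt{X}}{9}$)
$q{\left(b,K \right)} = 9$ ($q{\left(b,K \right)} = \frac{1}{\frac{1}{-12 + 21}} = \frac{1}{\frac{1}{9}} = 9$)
$\frac{1001}{q{\left(-18,o{\left(A{\left(5 \right)} \right)} \right)}} = \frac{1001}{9}$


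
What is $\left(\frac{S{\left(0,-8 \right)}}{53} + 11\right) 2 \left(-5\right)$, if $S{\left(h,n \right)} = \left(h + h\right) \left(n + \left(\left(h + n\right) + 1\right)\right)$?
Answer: $-110$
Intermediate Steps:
$S{\left(h,n \right)} = 2 h \left(1 + h + 2 n\right)$ ($S{\left(h,n \right)} = 2 h \left(n + \left(1 + h + n\right)\right) = 2 h \left(1 + h + 2 n\right)$)
$\left(\frac{S{\left(0,-8 \right)}}{53} + 11\right) 2 \left(-5\right) = \left(\frac{2 \cdot 0 \left(1 + 0 + 2 \left(-8\right)\right)}{53} + 11\right) 2 \left(-5\right) = \left(2 \cdot 0 \left(1 + 0 - 16\right) \frac{1}{53} + 11\right) \left(-10\right) = \left(2 \cdot 0 \left(-15\right) \frac{1}{53} + 11\right) \left(-10\right) = \left(0 \cdot \frac{1}{53} + 11\right) \left(-10\right) = \left(0 + 11\right) \left(-10\right) = 11 \left(-10\right) = -110$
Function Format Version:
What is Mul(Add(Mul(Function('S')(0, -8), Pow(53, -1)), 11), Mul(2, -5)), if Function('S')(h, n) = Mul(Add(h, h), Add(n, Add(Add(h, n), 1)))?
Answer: -110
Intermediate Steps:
Function('S')(h, n) = Mul(2, h, Add(1, h, Mul(2, n))) (Function('S')(h, n) = Mul(Mul(2, h), Add(n, Add(1, h, n))) = Mul(Mul(2, h), Add(1, h, Mul(2, n))) = Mul(2, h, Add(1, h, Mul(2, n))))
Mul(Add(Mul(Function('S')(0, -8), Pow(53, -1)), 11), Mul(2, -5)) = Mul(Add(Mul(Mul(2, 0, Add(1, 0, Mul(2, -8))), Pow(53, -1)), 11), Mul(2, -5)) = Mul(Add(Mul(Mul(2, 0, Add(1, 0, -16)), Rational(1, 53)), 11), -10) = Mul(Add(Mul(Mul(2, 0, -15), Rational(1, 53)), 11), -10) = Mul(Add(Mul(0, Rational(1, 53)), 11), -10) = Mul(Add(0, 11), -10) = Mul(11, -10) = -110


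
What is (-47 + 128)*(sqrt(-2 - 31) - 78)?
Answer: -6318 + 81*I*sqrt(33) ≈ -6318.0 + 465.31*I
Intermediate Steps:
(-47 + 128)*(sqrt(-2 - 31) - 78) = 81*(sqrt(-33) - 78) = 81*(I*sqrt(33) - 78) = 81*(-78 + I*sqrt(33)) = -6318 + 81*I*sqrt(33)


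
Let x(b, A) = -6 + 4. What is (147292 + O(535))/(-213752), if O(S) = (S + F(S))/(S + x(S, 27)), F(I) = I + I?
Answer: -11215463/16275688 ≈ -0.68909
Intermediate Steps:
x(b, A) = -2
F(I) = 2*I
O(S) = 3*S/(-2 + S) (O(S) = (S + 2*S)/(S - 2) = (3*S)/(-2 + S) = 3*S/(-2 + S))
(147292 + O(535))/(-213752) = (147292 + 3*535/(-2 + 535))/(-213752) = (147292 + 3*535/533)*(-1/213752) = (147292 + 3*535*(1/533))*(-1/213752) = (147292 + 1605/533)*(-1/213752) = (78508241/533)*(-1/213752) = -11215463/16275688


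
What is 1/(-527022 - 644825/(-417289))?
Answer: -417289/219919838533 ≈ -1.8975e-6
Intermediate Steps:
1/(-527022 - 644825/(-417289)) = 1/(-527022 - 644825*(-1/417289)) = 1/(-527022 + 644825/417289) = 1/(-219919838533/417289) = -417289/219919838533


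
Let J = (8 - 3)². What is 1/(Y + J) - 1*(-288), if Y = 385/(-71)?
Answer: 400391/1390 ≈ 288.05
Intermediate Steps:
Y = -385/71 (Y = 385*(-1/71) = -385/71 ≈ -5.4225)
J = 25 (J = 5² = 25)
1/(Y + J) - 1*(-288) = 1/(-385/71 + 25) - 1*(-288) = 1/(1390/71) + 288 = 71/1390 + 288 = 400391/1390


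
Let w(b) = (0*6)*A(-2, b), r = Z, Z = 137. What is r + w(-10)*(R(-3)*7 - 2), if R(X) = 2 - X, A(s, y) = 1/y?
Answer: 137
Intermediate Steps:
A(s, y) = 1/y
r = 137
w(b) = 0 (w(b) = (0*6)/b = 0/b = 0)
r + w(-10)*(R(-3)*7 - 2) = 137 + 0*((2 - 1*(-3))*7 - 2) = 137 + 0*((2 + 3)*7 - 2) = 137 + 0*(5*7 - 2) = 137 + 0*(35 - 2) = 137 + 0*33 = 137 + 0 = 137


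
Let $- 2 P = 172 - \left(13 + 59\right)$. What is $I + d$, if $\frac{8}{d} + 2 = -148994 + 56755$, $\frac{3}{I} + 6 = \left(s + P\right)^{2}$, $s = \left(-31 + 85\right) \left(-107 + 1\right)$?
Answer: $- \frac{266435837}{3075229155870} \approx -8.6639 \cdot 10^{-5}$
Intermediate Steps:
$s = -5724$ ($s = 54 \left(-106\right) = -5724$)
$P = -50$ ($P = - \frac{172 - \left(13 + 59\right)}{2} = - \frac{172 - 72}{2} = \left(- \frac{1}{2}\right) 100 = -50$)
$I = \frac{3}{33339070}$ ($I = \frac{3}{-6 + \left(-5724 - 50\right)^{2}} = \frac{3}{-6 + \left(-5774\right)^{2}} = \frac{3}{-6 + 33339076} = \frac{3}{33339070} \approx 8.9984 \cdot 10^{-8}$)
$d = - \frac{8}{92241}$ ($d = \frac{8}{-2 + \left(-148994 + 56755\right)} = \frac{8}{-2 - 92239} = \frac{8}{-92241} = 8 \left(- \frac{1}{92241}\right) = - \frac{8}{92241} \approx -8.6729 \cdot 10^{-5}$)
$I + d = \frac{3}{33339070} - \frac{8}{92241} = - \frac{266435837}{3075229155870}$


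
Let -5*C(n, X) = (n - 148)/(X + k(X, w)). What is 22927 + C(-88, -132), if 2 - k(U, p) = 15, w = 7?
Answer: 16621839/725 ≈ 22927.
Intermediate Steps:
k(U, p) = -13 (k(U, p) = 2 - 1*15 = 2 - 15 = -13)
C(n, X) = -(-148 + n)/(5*(-13 + X)) (C(n, X) = -(n - 148)/(5*(X - 13)) = -(-148 + n)/(5*(-13 + X)))
22927 + C(-88, -132) = 22927 + (148 - 1*(-88))/(5*(-13 - 132)) = 22927 + (1/5)*(148 + 88)/(-145) = 22927 + (1/5)*(-1/145)*236 = 22927 - 236/725 = 16621839/725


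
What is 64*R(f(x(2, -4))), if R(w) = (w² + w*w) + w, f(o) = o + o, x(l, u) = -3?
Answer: 4224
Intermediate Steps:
f(o) = 2*o
R(w) = w + 2*w² (R(w) = (w² + w²) + w = 2*w² + w = w + 2*w²)
64*R(f(x(2, -4))) = 64*((2*(-3))*(1 + 2*(2*(-3)))) = 64*(-6*(1 + 2*(-6))) = 64*(-6*(1 - 12)) = 64*(-6*(-11)) = 64*66 = 4224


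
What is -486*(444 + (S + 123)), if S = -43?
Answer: -254664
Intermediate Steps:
-486*(444 + (S + 123)) = -486*(444 + (-43 + 123)) = -486*(444 + 80) = -486*524 = -254664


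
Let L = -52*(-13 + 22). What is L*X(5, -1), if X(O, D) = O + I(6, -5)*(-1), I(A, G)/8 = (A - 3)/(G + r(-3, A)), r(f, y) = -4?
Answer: -3588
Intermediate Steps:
I(A, G) = 8*(-3 + A)/(-4 + G) (I(A, G) = 8*((A - 3)/(G - 4)) = 8*((-3 + A)/(-4 + G)) = 8*(-3 + A)/(-4 + G))
L = -468 (L = -52*9 = -468)
X(O, D) = 8/3 + O (X(O, D) = O + (8*(-3 + 6)/(-4 - 5))*(-1) = O + (8*3/(-9))*(-1) = O + (8*(-⅑)*3)*(-1) = O - 8/3*(-1) = O + 8/3 = 8/3 + O)
L*X(5, -1) = -468*(8/3 + 5) = -468*23/3 = -3588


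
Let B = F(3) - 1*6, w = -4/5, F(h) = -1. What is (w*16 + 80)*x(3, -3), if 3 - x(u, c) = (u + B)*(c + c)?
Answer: -7056/5 ≈ -1411.2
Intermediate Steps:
w = -4/5 (w = -4*1/5 = -4/5 ≈ -0.80000)
B = -7 (B = -1 - 1*6 = -1 - 6 = -7)
x(u, c) = 3 - 2*c*(-7 + u) (x(u, c) = 3 - (u - 7)*(c + c) = 3 - (-7 + u)*2*c = 3 - 2*c*(-7 + u))
(w*16 + 80)*x(3, -3) = (-4/5*16 + 80)*(3 + 14*(-3) - 2*(-3)*3) = (-64/5 + 80)*(3 - 42 + 18) = (336/5)*(-21) = -7056/5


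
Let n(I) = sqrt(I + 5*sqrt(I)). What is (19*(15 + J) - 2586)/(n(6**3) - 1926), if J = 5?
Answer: 2206/(1926 - sqrt(216 + 30*sqrt(6))) ≈ 1.1556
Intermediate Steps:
(19*(15 + J) - 2586)/(n(6**3) - 1926) = (19*(15 + 5) - 2586)/(sqrt(6**3 + 5*sqrt(6**3)) - 1926) = (19*20 - 2586)/(sqrt(216 + 5*sqrt(216)) - 1926) = (380 - 2586)/(sqrt(216 + 5*(6*sqrt(6))) - 1926) = -2206/(sqrt(216 + 30*sqrt(6)) - 1926) = -2206/(-1926 + sqrt(216 + 30*sqrt(6)))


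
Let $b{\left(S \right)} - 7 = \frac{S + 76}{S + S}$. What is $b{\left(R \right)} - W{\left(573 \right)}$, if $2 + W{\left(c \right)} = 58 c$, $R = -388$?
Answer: $- \frac{3222786}{97} \approx -33225.0$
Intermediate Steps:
$b{\left(S \right)} = 7 + \frac{76 + S}{2 S}$ ($b{\left(S \right)} = 7 + \frac{S + 76}{S + S} = 7 + \frac{76 + S}{2 S}$)
$W{\left(c \right)} = -2 + 58 c$
$b{\left(R \right)} - W{\left(573 \right)} = \left(\frac{15}{2} + \frac{38}{-388}\right) - \left(-2 + 58 \cdot 573\right) = \left(\frac{15}{2} + 38 \left(- \frac{1}{388}\right)\right) - \left(-2 + 33234\right) = \left(\frac{15}{2} - \frac{19}{194}\right) - 33232 = \frac{718}{97} - 33232 = - \frac{3222786}{97}$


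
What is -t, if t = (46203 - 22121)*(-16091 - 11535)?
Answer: 665289332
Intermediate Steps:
t = -665289332 (t = 24082*(-27626) = -665289332)
-t = -1*(-665289332) = 665289332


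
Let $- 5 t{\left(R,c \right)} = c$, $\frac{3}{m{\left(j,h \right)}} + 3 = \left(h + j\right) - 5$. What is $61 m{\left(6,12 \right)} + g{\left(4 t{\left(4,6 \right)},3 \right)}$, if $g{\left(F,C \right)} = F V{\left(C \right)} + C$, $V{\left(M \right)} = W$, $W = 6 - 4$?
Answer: $\frac{117}{10} \approx 11.7$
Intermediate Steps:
$m{\left(j,h \right)} = \frac{3}{-8 + h + j}$ ($m{\left(j,h \right)} = \frac{3}{-3 - \left(5 - h - j\right)} = \frac{3}{-3 + \left(-5 + h + j\right)} = \frac{3}{-8 + h + j}$)
$W = 2$ ($W = 6 - 4 = 2$)
$t{\left(R,c \right)} = - \frac{c}{5}$
$V{\left(M \right)} = 2$
$g{\left(F,C \right)} = C + 2 F$ ($g{\left(F,C \right)} = F 2 + C = 2 F + C = C + 2 F$)
$61 m{\left(6,12 \right)} + g{\left(4 t{\left(4,6 \right)},3 \right)} = 61 \frac{3}{-8 + 12 + 6} + \left(3 + 2 \cdot 4 \left(\left(- \frac{1}{5}\right) 6\right)\right) = 61 \cdot \frac{3}{10} + \left(3 + 2 \cdot 4 \left(- \frac{6}{5}\right)\right) = 61 \cdot 3 \cdot \frac{1}{10} + \left(3 + 2 \left(- \frac{24}{5}\right)\right) = 61 \cdot \frac{3}{10} + \left(3 - \frac{48}{5}\right) = \frac{183}{10} - \frac{33}{5} = \frac{117}{10}$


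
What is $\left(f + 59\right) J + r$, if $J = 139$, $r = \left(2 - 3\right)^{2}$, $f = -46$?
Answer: $1808$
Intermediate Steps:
$r = 1$ ($r = \left(-1\right)^{2} = 1$)
$\left(f + 59\right) J + r = \left(-46 + 59\right) 139 + 1 = 13 \cdot 139 + 1 = 1807 + 1 = 1808$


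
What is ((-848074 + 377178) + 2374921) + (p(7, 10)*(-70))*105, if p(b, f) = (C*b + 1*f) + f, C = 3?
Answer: 1602675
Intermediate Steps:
p(b, f) = 2*f + 3*b (p(b, f) = (3*b + 1*f) + f = (3*b + f) + f = (f + 3*b) + f = 2*f + 3*b)
((-848074 + 377178) + 2374921) + (p(7, 10)*(-70))*105 = ((-848074 + 377178) + 2374921) + ((2*10 + 3*7)*(-70))*105 = (-470896 + 2374921) + ((20 + 21)*(-70))*105 = 1904025 + (41*(-70))*105 = 1904025 - 2870*105 = 1904025 - 301350 = 1602675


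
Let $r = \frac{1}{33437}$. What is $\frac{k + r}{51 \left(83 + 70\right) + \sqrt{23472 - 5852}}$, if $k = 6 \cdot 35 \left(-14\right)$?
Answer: $- \frac{767072190537}{2035283072593} + \frac{196609558 \sqrt{4405}}{2035283072593} \approx -0.37048$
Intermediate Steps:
$r = \frac{1}{33437} \approx 2.9907 \cdot 10^{-5}$
$k = -2940$ ($k = 210 \left(-14\right) = -2940$)
$\frac{k + r}{51 \left(83 + 70\right) + \sqrt{23472 - 5852}} = \frac{-2940 + \frac{1}{33437}}{51 \left(83 + 70\right) + \sqrt{23472 - 5852}} = - \frac{98304779}{33437 \left(51 \cdot 153 + \sqrt{17620}\right)} = - \frac{98304779}{33437 \left(7803 + 2 \sqrt{4405}\right)}$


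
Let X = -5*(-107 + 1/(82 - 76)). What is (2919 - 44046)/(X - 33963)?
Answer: 246762/200573 ≈ 1.2303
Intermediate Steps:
X = 3205/6 (X = -5*(-107 + 1/6) = -5*(-641/6) = 3205/6 ≈ 534.17)
(2919 - 44046)/(X - 33963) = (2919 - 44046)/(3205/6 - 33963) = -41127/(-200573/6) = -41127*(-6/200573) = 246762/200573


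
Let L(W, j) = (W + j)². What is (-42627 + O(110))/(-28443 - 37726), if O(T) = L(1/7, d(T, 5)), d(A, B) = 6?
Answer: 2086874/3242281 ≈ 0.64364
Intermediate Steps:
O(T) = 1849/49 (O(T) = (1/7 + 6)² = (⅐ + 6)² = (43/7)² = 1849/49)
(-42627 + O(110))/(-28443 - 37726) = (-42627 + 1849/49)/(-28443 - 37726) = -2086874/49/(-66169) = -2086874/49*(-1/66169) = 2086874/3242281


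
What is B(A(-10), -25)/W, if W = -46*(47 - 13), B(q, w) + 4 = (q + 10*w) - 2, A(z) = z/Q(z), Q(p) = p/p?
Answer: 133/782 ≈ 0.17008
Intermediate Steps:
Q(p) = 1
A(z) = z (A(z) = z/1 = z*1 = z)
B(q, w) = -6 + q + 10*w (B(q, w) = -4 + ((q + 10*w) - 2) = -4 + (-2 + q + 10*w) = -6 + q + 10*w)
W = -1564 (W = -46*34 = -1564)
B(A(-10), -25)/W = (-6 - 10 + 10*(-25))/(-1564) = (-6 - 10 - 250)*(-1/1564) = -266*(-1/1564) = 133/782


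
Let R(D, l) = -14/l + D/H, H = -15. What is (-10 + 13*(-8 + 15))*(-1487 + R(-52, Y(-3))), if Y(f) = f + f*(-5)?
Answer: -1202607/10 ≈ -1.2026e+5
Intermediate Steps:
Y(f) = -4*f (Y(f) = f - 5*f = -4*f)
R(D, l) = -14/l - D/15 (R(D, l) = -14/l + D/(-15) = -14/l + D*(-1/15) = -14/l - D/15)
(-10 + 13*(-8 + 15))*(-1487 + R(-52, Y(-3))) = (-10 + 13*(-8 + 15))*(-1487 + (-14/((-4*(-3))) - 1/15*(-52))) = (-10 + 13*7)*(-1487 + (-14/12 + 52/15)) = (-10 + 91)*(-1487 + (-14*1/12 + 52/15)) = 81*(-1487 + (-7/6 + 52/15)) = 81*(-1487 + 23/10) = 81*(-14847/10) = -1202607/10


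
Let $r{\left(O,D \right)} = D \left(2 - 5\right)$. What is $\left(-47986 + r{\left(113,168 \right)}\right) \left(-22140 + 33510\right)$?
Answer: $-551331300$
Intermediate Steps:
$r{\left(O,D \right)} = - 3 D$ ($r{\left(O,D \right)} = D \left(-3\right) = - 3 D$)
$\left(-47986 + r{\left(113,168 \right)}\right) \left(-22140 + 33510\right) = \left(-47986 - 504\right) \left(-22140 + 33510\right) = \left(-47986 - 504\right) 11370 = \left(-48490\right) 11370 = -551331300$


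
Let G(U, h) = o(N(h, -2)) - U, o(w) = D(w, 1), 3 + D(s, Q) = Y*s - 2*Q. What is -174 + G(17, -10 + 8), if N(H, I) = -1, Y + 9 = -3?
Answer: -184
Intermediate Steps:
Y = -12 (Y = -9 - 3 = -12)
D(s, Q) = -3 - 12*s - 2*Q (D(s, Q) = -3 + (-12*s - 2*Q) = -3 - 12*s - 2*Q)
o(w) = -5 - 12*w (o(w) = -3 - 12*w - 2*1 = -3 - 12*w - 2 = -5 - 12*w)
G(U, h) = 7 - U (G(U, h) = (-5 - 12*(-1)) - U = (-5 + 12) - U = 7 - U)
-174 + G(17, -10 + 8) = -174 + (7 - 1*17) = -174 + (7 - 17) = -174 - 10 = -184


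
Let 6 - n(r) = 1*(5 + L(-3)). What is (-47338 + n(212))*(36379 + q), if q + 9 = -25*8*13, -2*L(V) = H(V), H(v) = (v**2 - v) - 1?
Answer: -1598384755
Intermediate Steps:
H(v) = -1 + v**2 - v
L(V) = 1/2 + V/2 - V**2/2 (L(V) = -(-1 + V**2 - V)/2 = 1/2 + V/2 - V**2/2)
n(r) = 13/2 (n(r) = 6 - (5 + (1/2 + (1/2)*(-3) - 1/2*(-3)**2)) = 6 - (5 + (1/2 - 3/2 - 1/2*9)) = 6 - (5 + (1/2 - 3/2 - 9/2)) = 6 - (5 - 11/2) = 6 - (-1)/2 = 6 - 1*(-1/2) = 6 + 1/2 = 13/2)
q = -2609 (q = -9 - 25*8*13 = -9 - 200*13 = -9 - 2600 = -2609)
(-47338 + n(212))*(36379 + q) = (-47338 + 13/2)*(36379 - 2609) = -94663/2*33770 = -1598384755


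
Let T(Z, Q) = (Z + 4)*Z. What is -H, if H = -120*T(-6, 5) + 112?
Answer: 1328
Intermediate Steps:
T(Z, Q) = Z*(4 + Z) (T(Z, Q) = (4 + Z)*Z = Z*(4 + Z))
H = -1328 (H = -(-720)*(4 - 6) + 112 = -(-720)*(-2) + 112 = -120*12 + 112 = -1440 + 112 = -1328)
-H = -1*(-1328) = 1328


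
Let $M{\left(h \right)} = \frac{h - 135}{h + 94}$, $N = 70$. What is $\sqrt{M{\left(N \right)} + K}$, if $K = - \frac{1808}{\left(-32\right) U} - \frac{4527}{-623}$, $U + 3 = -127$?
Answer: $\frac{\sqrt{70959822849370}}{3320590} \approx 2.5368$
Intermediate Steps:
$U = -130$ ($U = -3 - 127 = -130$)
$M{\left(h \right)} = \frac{-135 + h}{94 + h}$
$K = \frac{1106621}{161980}$ ($K = - \frac{1808}{\left(-32\right) \left(-130\right)} - \frac{4527}{-623} = - \frac{1808}{4160} - - \frac{4527}{623} = \left(-1808\right) \frac{1}{4160} + \frac{4527}{623} = - \frac{113}{260} + \frac{4527}{623} = \frac{1106621}{161980} \approx 6.8318$)
$\sqrt{M{\left(N \right)} + K} = \sqrt{\frac{-135 + 70}{94 + 70} + \frac{1106621}{161980}} = \sqrt{\frac{1}{164} \left(-65\right) + \frac{1106621}{161980}} = \sqrt{- \frac{65}{164} + \frac{1106621}{161980}} = \sqrt{\frac{21369643}{3320590}} = \frac{\sqrt{70959822849370}}{3320590}$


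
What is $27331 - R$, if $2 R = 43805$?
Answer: $\frac{10857}{2} \approx 5428.5$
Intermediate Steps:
$R = \frac{43805}{2}$ ($R = \frac{1}{2} \cdot 43805 = \frac{43805}{2} \approx 21903.0$)
$27331 - R = 27331 - \frac{43805}{2} = \frac{10857}{2}$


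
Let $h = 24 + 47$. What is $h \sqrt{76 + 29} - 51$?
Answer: $-51 + 71 \sqrt{105} \approx 676.53$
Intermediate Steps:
$h = 71$
$h \sqrt{76 + 29} - 51 = 71 \sqrt{76 + 29} - 51 = 71 \sqrt{105} - 51 = -51 + 71 \sqrt{105}$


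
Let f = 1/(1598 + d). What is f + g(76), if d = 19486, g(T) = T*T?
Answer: 121781185/21084 ≈ 5776.0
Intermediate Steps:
g(T) = T²
f = 1/21084 (f = 1/(1598 + 19486) = 1/21084 ≈ 4.7429e-5)
f + g(76) = 1/21084 + 76² = 1/21084 + 5776 = 121781185/21084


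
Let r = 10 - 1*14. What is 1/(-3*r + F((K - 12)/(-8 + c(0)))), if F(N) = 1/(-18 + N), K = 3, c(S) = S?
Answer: 135/1612 ≈ 0.083747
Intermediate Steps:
r = -4 (r = 10 - 14 = -4)
1/(-3*r + F((K - 12)/(-8 + c(0)))) = 1/(-3*(-4) + 1/(-18 + (3 - 12)/(-8 + 0))) = 1/(12 + 1/(-18 - 9/(-8))) = 1/(12 + 1/(-18 - 9*(-⅛))) = 1/(12 + 1/(-18 + 9/8)) = 1/(12 + 1/(-135/8)) = 1/(12 - 8/135) = 1/(1612/135) = 135/1612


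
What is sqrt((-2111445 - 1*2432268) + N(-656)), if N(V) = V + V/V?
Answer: 4*I*sqrt(284023) ≈ 2131.8*I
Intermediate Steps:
N(V) = 1 + V (N(V) = V + 1 = 1 + V)
sqrt((-2111445 - 1*2432268) + N(-656)) = sqrt((-2111445 - 1*2432268) + (1 - 656)) = sqrt((-2111445 - 2432268) - 655) = sqrt(-4543713 - 655) = sqrt(-4544368) = 4*I*sqrt(284023)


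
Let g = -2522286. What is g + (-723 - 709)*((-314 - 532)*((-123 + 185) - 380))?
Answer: -387770382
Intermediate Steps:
g + (-723 - 709)*((-314 - 532)*((-123 + 185) - 380)) = -2522286 + (-723 - 709)*((-314 - 532)*((-123 + 185) - 380)) = -2522286 - (-1211472)*(62 - 380) = -2522286 - (-1211472)*(-318) = -2522286 - 1432*269028 = -2522286 - 385248096 = -387770382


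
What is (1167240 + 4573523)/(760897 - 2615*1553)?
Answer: -5740763/3300198 ≈ -1.7395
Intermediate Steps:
(1167240 + 4573523)/(760897 - 2615*1553) = 5740763/(760897 - 4061095) = 5740763/(-3300198) = 5740763*(-1/3300198) = -5740763/3300198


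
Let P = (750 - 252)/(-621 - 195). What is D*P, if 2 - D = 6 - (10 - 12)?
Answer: 249/68 ≈ 3.6618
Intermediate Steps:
P = -83/136 (P = 498/(-816) = 498*(-1/816) = -83/136 ≈ -0.61029)
D = -6 (D = 2 - (6 - (10 - 12)) = 2 - (6 - 1*(-2)) = 2 - (6 + 2) = 2 - 1*8 = 2 - 8 = -6)
D*P = -6*(-83/136) = 249/68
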